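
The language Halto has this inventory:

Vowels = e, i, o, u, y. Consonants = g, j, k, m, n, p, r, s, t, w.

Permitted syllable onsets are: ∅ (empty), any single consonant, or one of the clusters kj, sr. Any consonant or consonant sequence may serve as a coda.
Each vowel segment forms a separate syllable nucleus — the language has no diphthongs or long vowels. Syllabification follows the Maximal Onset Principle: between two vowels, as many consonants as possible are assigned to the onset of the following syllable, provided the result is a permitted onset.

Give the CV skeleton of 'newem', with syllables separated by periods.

CV.CVC

Nuclei (vowels): e, e → 2 syllables.
/e…e/ gap (V1→V2): just /w/ — single C goes to the following onset.
Putting it together: ne.wem.
Mapping each syllable to C/V: /ne/ → CV, /wem/ → CVC.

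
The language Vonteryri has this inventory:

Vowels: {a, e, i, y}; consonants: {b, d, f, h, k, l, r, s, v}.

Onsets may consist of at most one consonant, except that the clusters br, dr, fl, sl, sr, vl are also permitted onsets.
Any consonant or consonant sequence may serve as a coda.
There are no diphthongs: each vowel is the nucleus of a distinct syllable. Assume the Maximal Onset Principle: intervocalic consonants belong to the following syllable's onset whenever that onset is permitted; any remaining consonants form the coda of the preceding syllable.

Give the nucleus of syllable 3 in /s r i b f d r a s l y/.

Vowels present: i, a, y; each is a nucleus, giving 3 syllables.
The third nucleus (vowel 3 from the left) is /y/.

y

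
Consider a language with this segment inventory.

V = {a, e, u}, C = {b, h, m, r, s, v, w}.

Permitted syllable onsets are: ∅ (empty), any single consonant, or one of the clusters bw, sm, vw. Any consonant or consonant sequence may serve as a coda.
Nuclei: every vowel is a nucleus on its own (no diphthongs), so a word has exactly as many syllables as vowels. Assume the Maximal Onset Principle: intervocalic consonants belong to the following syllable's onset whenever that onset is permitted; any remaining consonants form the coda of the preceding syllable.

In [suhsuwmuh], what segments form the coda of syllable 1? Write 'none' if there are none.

The vowels are u, u, u — 3 nuclei, so 3 syllables.
Between /u/ (V1) and /u/ (V2): cluster /hs/ — the longest permitted-onset suffix is /s/; onset = /s/, preceding coda = /h/.
Between /u/ (V2) and /u/ (V3): cluster /wm/ — the longest permitted-onset suffix is /m/; onset = /m/, preceding coda = /w/.
Result: suh.suw.muh.
Syllable 1 is /suh/: onset /s/, nucleus /u/, coda /h/.

h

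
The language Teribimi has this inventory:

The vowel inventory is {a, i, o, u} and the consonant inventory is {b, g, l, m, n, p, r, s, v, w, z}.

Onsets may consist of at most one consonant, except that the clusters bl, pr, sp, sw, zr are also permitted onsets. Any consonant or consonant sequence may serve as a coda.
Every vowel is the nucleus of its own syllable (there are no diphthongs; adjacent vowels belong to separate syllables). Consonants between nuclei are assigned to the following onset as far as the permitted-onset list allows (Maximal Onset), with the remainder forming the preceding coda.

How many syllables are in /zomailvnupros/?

Vowels present: o, a, i, u, o; each is a nucleus, giving 5 syllables.

5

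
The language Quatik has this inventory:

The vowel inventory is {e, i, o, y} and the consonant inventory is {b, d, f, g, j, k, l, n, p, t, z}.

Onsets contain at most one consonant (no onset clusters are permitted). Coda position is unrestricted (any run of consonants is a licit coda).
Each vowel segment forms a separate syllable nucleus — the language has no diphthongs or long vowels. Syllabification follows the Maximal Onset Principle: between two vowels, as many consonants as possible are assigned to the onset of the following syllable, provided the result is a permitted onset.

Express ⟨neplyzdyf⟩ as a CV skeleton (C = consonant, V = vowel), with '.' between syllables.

CVC.CVC.CVC

The vowels are e, y, y — 3 nuclei, so 3 syllables.
Between /e/ (V1) and /y/ (V2): /pl/; trying suffixes from longest down, /l/ is the first permitted one, so coda /p/ | onset /l/.
Between /y/ (V2) and /y/ (V3): /zd/ — longest licit onset from the right is /d/, leaving /z/ as coda.
Result: nep.lyz.dyf.
Mapping each syllable to C/V: /nep/ → CVC, /lyz/ → CVC, /dyf/ → CVC.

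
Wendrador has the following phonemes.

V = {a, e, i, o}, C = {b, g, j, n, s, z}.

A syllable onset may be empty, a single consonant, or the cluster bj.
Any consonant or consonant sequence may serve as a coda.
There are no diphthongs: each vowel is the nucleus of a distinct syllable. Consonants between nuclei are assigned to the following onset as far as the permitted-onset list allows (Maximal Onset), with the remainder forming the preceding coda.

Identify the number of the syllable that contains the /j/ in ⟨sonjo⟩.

Vowels present: o, o; each is a nucleus, giving 2 syllables.
/o…o/ gap (V1→V2): /nj/; trying suffixes from longest down, /j/ is the first permitted one, so coda /n/ | onset /j/.
Syllabification: son.jo.
The /j/ is in the onset of syllable 2 (/jo/).

2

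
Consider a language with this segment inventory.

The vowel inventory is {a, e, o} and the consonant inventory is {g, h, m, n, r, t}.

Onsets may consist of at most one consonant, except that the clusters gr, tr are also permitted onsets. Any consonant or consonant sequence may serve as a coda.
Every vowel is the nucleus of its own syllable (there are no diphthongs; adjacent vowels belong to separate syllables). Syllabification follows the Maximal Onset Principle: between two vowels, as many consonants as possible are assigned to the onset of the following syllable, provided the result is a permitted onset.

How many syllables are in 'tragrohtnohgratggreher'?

6

Nuclei (vowels): a, o, o, a, e, e → 6 syllables.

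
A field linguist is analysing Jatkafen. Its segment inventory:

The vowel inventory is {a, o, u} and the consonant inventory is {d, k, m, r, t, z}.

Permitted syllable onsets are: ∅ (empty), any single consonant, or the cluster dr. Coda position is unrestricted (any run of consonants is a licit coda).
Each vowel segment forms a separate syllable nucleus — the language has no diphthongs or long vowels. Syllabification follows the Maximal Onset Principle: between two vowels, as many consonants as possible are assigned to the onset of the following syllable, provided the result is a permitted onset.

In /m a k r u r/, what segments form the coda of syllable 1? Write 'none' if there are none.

The vowels are a, u — 2 nuclei, so 2 syllables.
σ1/σ2 boundary: cluster /kr/ — the longest permitted-onset suffix is /r/; onset = /r/, preceding coda = /k/.
Putting it together: mak.rur.
Syllable 1 is /mak/: onset /m/, nucleus /a/, coda /k/.

k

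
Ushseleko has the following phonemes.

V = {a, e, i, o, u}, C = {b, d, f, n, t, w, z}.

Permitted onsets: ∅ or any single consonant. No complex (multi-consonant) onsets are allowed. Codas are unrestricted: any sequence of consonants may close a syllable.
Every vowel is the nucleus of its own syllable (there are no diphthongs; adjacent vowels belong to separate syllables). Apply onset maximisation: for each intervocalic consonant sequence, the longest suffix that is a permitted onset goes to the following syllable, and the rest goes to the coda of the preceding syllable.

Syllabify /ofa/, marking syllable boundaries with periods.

o.fa

Nuclei (vowels): o, a → 2 syllables.
/o…a/ gap (V1→V2): /f/ is a single consonant, so it becomes the next onset.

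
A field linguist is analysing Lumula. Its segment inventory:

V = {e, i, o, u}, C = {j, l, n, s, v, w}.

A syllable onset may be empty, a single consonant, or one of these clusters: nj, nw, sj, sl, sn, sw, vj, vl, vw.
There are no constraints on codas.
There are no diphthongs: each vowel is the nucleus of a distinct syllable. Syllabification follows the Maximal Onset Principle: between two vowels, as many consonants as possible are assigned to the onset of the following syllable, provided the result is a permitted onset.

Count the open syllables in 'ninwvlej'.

The vowels are i, e — 2 nuclei, so 2 syllables.
/i…e/ gap (V1→V2): /nwvl/; trying suffixes from longest down, /vl/ is the first permitted one, so coda /nw/ | onset /vl/.
Syllabification: ninw.vlej.
Classifying each syllable: /ninw/ (closed), /vlej/ (closed).
Open syllables: 0.

0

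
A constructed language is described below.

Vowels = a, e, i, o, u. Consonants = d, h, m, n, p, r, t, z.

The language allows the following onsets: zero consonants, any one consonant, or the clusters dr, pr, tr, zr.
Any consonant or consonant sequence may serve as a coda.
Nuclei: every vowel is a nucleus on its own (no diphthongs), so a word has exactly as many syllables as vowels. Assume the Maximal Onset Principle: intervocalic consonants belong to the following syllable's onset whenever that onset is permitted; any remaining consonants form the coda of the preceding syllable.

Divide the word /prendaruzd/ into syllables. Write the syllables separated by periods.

Nuclei (vowels): e, a, u → 3 syllables.
Between /e/ (V1) and /a/ (V2): /nd/ splits as /n/ + /d/ (/d/ is the longest suffix that is a licit onset).
Between /a/ (V2) and /u/ (V3): just /r/ — single C goes to the following onset.

pren.da.ruzd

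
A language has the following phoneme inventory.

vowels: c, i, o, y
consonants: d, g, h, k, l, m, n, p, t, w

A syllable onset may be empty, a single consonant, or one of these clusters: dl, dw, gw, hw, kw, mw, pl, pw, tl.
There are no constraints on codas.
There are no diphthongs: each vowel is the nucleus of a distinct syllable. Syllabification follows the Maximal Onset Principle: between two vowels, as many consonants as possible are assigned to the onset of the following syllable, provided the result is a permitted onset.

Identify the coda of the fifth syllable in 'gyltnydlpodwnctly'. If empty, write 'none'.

none

Vowels present: y, y, o, c, y; each is a nucleus, giving 5 syllables.
σ1/σ2 boundary: /ltn/ splits as /lt/ + /n/ (/n/ is the longest suffix that is a licit onset).
σ2/σ3 boundary: /dlp/ — longest licit onset from the right is /p/, leaving /dl/ as coda.
σ3/σ4 boundary: cluster /dwn/ — the longest permitted-onset suffix is /n/; onset = /n/, preceding coda = /dw/.
σ4/σ5 boundary: /tl/ is a licit onset in full, so it all attaches to the next syllable.
Putting it together: gylt.nydl.podw.nc.tly.
Syllable 5 is /tly/: onset /tl/, nucleus /y/, coda ∅.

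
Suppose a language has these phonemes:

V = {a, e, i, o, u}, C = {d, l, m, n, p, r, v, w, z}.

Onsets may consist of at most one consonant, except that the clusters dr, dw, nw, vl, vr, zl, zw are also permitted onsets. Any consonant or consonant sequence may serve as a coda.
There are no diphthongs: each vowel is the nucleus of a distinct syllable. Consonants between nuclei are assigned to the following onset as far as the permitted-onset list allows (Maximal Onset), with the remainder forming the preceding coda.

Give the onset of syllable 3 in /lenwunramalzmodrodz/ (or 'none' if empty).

r

The vowels are e, u, a, a, o, o — 6 nuclei, so 6 syllables.
Between /e/ (V1) and /u/ (V2): /nw/ — entire cluster is a permitted onset → onset /nw/, coda ∅.
Between /u/ (V2) and /a/ (V3): /nr/ splits as /n/ + /r/ (/r/ is the longest suffix that is a licit onset).
Between /a/ (V3) and /a/ (V4): /m/ is a single consonant, so it becomes the next onset.
Between /a/ (V4) and /o/ (V5): /lzm/ — longest licit onset from the right is /m/, leaving /lz/ as coda.
Between /o/ (V5) and /o/ (V6): cluster /dr/ — /dr/ is itself a permitted onset, so the whole cluster goes right; preceding coda = ∅.
So the parse is le.nwun.ra.malz.mo.drodz.
Syllable 3 is /ra/: onset /r/, nucleus /a/, coda ∅.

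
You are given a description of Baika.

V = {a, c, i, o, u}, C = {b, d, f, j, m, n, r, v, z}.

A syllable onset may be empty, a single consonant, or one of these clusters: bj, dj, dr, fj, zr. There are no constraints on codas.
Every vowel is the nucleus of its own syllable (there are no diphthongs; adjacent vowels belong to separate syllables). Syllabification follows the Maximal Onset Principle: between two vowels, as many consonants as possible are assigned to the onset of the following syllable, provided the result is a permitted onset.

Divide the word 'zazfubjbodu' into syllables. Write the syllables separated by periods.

zaz.fubj.bo.du

The vowels are a, u, o, u — 4 nuclei, so 4 syllables.
/a…u/ gap (V1→V2): /zf/; trying suffixes from longest down, /f/ is the first permitted one, so coda /z/ | onset /f/.
/u…o/ gap (V2→V3): cluster /bjb/ — the longest permitted-onset suffix is /b/; onset = /b/, preceding coda = /bj/.
/o…u/ gap (V3→V4): just /d/ — single C goes to the following onset.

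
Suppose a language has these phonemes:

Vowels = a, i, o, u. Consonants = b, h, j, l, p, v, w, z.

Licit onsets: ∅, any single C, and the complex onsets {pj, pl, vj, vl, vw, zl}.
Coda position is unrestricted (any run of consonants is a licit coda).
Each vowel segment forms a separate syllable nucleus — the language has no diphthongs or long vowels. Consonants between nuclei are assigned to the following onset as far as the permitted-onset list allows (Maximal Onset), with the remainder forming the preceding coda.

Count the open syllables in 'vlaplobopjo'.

Vowels present: a, o, o, o; each is a nucleus, giving 4 syllables.
Between /a/ (V1) and /o/ (V2): cluster /pl/ — /pl/ is itself a permitted onset, so the whole cluster goes right; preceding coda = ∅.
Between /o/ (V2) and /o/ (V3): /b/ is a single consonant, so it becomes the next onset.
Between /o/ (V3) and /o/ (V4): /pj/ — entire cluster is a permitted onset → onset /pj/, coda ∅.
So the parse is vla.plo.bo.pjo.
Classifying each syllable: /vla/ (open), /plo/ (open), /bo/ (open), /pjo/ (open).
Open syllables: 4.

4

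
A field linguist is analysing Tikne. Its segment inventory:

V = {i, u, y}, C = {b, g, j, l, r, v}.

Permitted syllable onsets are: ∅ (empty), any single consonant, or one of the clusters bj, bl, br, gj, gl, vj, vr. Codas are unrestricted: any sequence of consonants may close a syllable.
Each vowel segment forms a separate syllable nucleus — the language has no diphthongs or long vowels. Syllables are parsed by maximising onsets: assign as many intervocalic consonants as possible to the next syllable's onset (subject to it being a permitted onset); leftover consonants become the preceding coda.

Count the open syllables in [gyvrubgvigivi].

Vowels present: y, u, i, i, i; each is a nucleus, giving 5 syllables.
σ1/σ2 boundary: cluster /vr/ — /vr/ is itself a permitted onset, so the whole cluster goes right; preceding coda = ∅.
σ2/σ3 boundary: /bgv/; trying suffixes from longest down, /v/ is the first permitted one, so coda /bg/ | onset /v/.
σ3/σ4 boundary: /g/ → onset of the next syllable (single consonants are always licit onsets).
σ4/σ5 boundary: just /v/ — single C goes to the following onset.
Putting it together: gy.vrubg.vi.gi.vi.
Classifying each syllable: /gy/ (open), /vrubg/ (closed), /vi/ (open), /gi/ (open), /vi/ (open).
Open syllables: 4.

4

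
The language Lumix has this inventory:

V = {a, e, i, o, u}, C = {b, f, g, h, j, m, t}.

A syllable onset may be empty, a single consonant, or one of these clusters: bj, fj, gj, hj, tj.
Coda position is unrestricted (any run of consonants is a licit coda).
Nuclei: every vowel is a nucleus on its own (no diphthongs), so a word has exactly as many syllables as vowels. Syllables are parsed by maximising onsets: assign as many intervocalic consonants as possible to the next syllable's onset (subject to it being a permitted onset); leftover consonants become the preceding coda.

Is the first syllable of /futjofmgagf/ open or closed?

open

Nuclei (vowels): u, o, a → 3 syllables.
Between /u/ (V1) and /o/ (V2): /tj/ is a licit onset in full, so it all attaches to the next syllable.
Between /o/ (V2) and /a/ (V3): /fmg/; trying suffixes from longest down, /g/ is the first permitted one, so coda /fm/ | onset /g/.
Putting it together: fu.tjofm.gagf.
Syllable 1 is /fu/; it ends in its nucleus with no coda, so it is open.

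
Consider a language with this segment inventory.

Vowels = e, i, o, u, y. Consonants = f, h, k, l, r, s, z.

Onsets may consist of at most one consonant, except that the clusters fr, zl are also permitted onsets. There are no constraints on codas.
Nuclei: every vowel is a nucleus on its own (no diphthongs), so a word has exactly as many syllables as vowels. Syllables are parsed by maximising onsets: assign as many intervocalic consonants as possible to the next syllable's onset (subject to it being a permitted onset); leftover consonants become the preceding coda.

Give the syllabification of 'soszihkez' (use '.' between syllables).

The vowels are o, i, e — 3 nuclei, so 3 syllables.
/o…i/ gap (V1→V2): /sz/; trying suffixes from longest down, /z/ is the first permitted one, so coda /s/ | onset /z/.
/i…e/ gap (V2→V3): /hk/; trying suffixes from longest down, /k/ is the first permitted one, so coda /h/ | onset /k/.

sos.zih.kez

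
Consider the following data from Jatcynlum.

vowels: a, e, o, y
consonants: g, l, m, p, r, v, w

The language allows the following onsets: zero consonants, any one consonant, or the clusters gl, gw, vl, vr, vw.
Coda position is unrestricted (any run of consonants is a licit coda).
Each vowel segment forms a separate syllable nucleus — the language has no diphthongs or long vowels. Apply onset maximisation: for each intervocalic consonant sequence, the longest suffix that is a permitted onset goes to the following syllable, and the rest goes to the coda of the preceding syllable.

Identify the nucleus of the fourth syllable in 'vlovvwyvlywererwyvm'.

e

Nuclei (vowels): o, y, y, e, e, y → 6 syllables.
The fourth nucleus (vowel 4 from the left) is /e/.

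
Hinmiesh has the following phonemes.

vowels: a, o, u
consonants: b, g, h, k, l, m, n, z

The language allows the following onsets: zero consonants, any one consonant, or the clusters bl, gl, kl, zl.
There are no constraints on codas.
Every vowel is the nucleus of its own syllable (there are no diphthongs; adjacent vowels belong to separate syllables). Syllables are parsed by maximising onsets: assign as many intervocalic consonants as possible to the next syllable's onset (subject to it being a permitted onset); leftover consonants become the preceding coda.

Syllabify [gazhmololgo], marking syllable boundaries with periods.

The vowels are a, o, o, o — 4 nuclei, so 4 syllables.
σ1/σ2 boundary: /zhm/ — longest licit onset from the right is /m/, leaving /zh/ as coda.
σ2/σ3 boundary: just /l/ — single C goes to the following onset.
σ3/σ4 boundary: /lg/ — longest licit onset from the right is /g/, leaving /l/ as coda.

gazh.mo.lol.go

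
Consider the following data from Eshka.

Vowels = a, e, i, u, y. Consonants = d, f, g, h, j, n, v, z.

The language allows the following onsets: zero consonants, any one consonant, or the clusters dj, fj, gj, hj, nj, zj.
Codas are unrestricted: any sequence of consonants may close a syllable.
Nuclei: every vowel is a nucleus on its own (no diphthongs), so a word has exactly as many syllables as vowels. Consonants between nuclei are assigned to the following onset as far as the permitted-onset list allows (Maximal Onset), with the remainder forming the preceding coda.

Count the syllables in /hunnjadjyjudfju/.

5

Vowels present: u, a, y, u, u; each is a nucleus, giving 5 syllables.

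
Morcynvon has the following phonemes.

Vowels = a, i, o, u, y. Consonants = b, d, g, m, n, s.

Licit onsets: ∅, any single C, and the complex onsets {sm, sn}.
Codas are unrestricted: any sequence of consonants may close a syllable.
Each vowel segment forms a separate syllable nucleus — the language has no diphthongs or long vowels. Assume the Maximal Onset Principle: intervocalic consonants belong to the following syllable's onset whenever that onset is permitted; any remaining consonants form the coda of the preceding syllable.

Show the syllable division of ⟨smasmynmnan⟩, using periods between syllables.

sma.smynm.nan

Nuclei (vowels): a, y, a → 3 syllables.
/a…y/ gap (V1→V2): /sm/ is a licit onset in full, so it all attaches to the next syllable.
/y…a/ gap (V2→V3): cluster /nmn/ — the longest permitted-onset suffix is /n/; onset = /n/, preceding coda = /nm/.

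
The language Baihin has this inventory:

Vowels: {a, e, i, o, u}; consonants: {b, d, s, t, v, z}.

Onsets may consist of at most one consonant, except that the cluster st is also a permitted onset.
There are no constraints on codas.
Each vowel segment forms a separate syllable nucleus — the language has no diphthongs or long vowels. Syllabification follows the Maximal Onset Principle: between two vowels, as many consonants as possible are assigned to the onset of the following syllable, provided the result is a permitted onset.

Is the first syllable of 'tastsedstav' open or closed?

The vowels are a, e, a — 3 nuclei, so 3 syllables.
Between /a/ (V1) and /e/ (V2): /sts/ — longest licit onset from the right is /s/, leaving /st/ as coda.
Between /e/ (V2) and /a/ (V3): /dst/; trying suffixes from longest down, /st/ is the first permitted one, so coda /d/ | onset /st/.
So the parse is tast.sed.stav.
Syllable 1 is /tast/ with coda /st/, so it is closed.

closed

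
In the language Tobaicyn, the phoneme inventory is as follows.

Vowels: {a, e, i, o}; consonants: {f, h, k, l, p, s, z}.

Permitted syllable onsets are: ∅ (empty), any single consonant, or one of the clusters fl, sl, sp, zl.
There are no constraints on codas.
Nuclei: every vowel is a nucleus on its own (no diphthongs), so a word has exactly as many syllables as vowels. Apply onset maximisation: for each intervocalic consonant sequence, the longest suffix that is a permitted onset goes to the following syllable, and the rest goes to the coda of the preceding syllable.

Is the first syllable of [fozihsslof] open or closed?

open

Vowels present: o, i, o; each is a nucleus, giving 3 syllables.
Between /o/ (V1) and /i/ (V2): /z/ → onset of the next syllable (single consonants are always licit onsets).
Between /i/ (V2) and /o/ (V3): /hssl/ splits as /hs/ + /sl/ (/sl/ is the longest suffix that is a licit onset).
Syllabification: fo.zihs.slof.
Syllable 1 is /fo/; it ends in its nucleus with no coda, so it is open.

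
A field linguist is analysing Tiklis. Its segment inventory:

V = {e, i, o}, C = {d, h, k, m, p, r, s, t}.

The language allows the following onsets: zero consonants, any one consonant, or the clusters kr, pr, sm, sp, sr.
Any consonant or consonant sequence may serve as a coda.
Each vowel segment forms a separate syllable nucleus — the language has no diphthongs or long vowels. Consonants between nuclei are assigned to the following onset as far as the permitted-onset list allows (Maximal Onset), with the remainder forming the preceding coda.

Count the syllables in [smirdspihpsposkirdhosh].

Nuclei (vowels): i, i, o, i, o → 5 syllables.

5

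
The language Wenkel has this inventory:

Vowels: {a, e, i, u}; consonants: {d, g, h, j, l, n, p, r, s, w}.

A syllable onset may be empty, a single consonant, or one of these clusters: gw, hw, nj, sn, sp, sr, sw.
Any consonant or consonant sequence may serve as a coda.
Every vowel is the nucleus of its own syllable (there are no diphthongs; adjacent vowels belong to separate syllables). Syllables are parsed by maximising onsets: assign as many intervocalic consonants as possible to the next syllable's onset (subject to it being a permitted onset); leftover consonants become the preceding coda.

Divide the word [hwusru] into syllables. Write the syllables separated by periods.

Nuclei (vowels): u, u → 2 syllables.
/u…u/ gap (V1→V2): /sr/ is a licit onset in full, so it all attaches to the next syllable.

hwu.sru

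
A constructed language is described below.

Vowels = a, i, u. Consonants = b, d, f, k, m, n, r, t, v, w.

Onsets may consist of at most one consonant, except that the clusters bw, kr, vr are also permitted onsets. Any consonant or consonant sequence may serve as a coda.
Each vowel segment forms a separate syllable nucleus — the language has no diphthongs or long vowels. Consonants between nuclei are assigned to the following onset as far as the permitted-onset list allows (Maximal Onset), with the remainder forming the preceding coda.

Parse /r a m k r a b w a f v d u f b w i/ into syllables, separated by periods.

The vowels are a, a, a, u, i — 5 nuclei, so 5 syllables.
/a…a/ gap (V1→V2): cluster /mkr/ — the longest permitted-onset suffix is /kr/; onset = /kr/, preceding coda = /m/.
/a…a/ gap (V2→V3): /bw/ is a licit onset in full, so it all attaches to the next syllable.
/a…u/ gap (V3→V4): /fvd/ — longest licit onset from the right is /d/, leaving /fv/ as coda.
/u…i/ gap (V4→V5): cluster /fbw/ — the longest permitted-onset suffix is /bw/; onset = /bw/, preceding coda = /f/.

ram.kra.bwafv.duf.bwi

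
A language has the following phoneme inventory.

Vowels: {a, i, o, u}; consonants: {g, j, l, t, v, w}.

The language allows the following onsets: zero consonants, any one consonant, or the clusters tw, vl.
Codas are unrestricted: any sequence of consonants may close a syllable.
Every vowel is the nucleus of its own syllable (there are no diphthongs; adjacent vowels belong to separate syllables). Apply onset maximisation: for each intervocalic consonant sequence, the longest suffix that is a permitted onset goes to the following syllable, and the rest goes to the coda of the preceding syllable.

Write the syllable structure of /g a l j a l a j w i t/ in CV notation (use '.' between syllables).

Vowels present: a, a, a, i; each is a nucleus, giving 4 syllables.
V1 /a/ – V2 /a/: /lj/ splits as /l/ + /j/ (/j/ is the longest suffix that is a licit onset).
V2 /a/ – V3 /a/: /l/ is a single consonant, so it becomes the next onset.
V3 /a/ – V4 /i/: /jw/ splits as /j/ + /w/ (/w/ is the longest suffix that is a licit onset).
Putting it together: gal.ja.laj.wit.
Mapping each syllable to C/V: /gal/ → CVC, /ja/ → CV, /laj/ → CVC, /wit/ → CVC.

CVC.CV.CVC.CVC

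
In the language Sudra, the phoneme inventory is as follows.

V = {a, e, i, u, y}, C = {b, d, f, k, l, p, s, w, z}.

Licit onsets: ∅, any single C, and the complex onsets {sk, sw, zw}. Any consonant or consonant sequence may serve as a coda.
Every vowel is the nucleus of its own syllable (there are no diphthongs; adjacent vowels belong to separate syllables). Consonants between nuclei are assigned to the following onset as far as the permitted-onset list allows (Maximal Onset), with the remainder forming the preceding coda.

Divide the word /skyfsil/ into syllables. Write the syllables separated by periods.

skyf.sil

Vowels present: y, i; each is a nucleus, giving 2 syllables.
/y…i/ gap (V1→V2): cluster /fs/ — the longest permitted-onset suffix is /s/; onset = /s/, preceding coda = /f/.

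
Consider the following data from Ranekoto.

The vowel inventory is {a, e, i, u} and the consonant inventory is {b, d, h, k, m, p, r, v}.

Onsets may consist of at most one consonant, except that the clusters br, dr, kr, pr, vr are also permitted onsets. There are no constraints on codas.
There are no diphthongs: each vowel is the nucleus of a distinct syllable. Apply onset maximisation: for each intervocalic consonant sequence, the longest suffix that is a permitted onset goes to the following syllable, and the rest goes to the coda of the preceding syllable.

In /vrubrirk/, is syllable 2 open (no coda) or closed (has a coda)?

closed

Vowels present: u, i; each is a nucleus, giving 2 syllables.
σ1/σ2 boundary: /br/ — entire cluster is a permitted onset → onset /br/, coda ∅.
Result: vru.brirk.
Syllable 2 is /brirk/ with coda /rk/, so it is closed.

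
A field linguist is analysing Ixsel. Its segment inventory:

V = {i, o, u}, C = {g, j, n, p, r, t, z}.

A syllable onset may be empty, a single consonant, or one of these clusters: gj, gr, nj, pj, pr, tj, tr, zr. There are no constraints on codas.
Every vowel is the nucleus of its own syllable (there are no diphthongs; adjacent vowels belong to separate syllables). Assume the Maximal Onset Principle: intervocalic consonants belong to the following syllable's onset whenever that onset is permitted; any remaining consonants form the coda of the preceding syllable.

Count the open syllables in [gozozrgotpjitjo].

Vowels present: o, o, o, i, o; each is a nucleus, giving 5 syllables.
Between /o/ (V1) and /o/ (V2): /z/ is a single consonant, so it becomes the next onset.
Between /o/ (V2) and /o/ (V3): cluster /zrg/ — the longest permitted-onset suffix is /g/; onset = /g/, preceding coda = /zr/.
Between /o/ (V3) and /i/ (V4): /tpj/; trying suffixes from longest down, /pj/ is the first permitted one, so coda /t/ | onset /pj/.
Between /i/ (V4) and /o/ (V5): /tj/ — entire cluster is a permitted onset → onset /tj/, coda ∅.
So the parse is go.zozr.got.pji.tjo.
Classifying each syllable: /go/ (open), /zozr/ (closed), /got/ (closed), /pji/ (open), /tjo/ (open).
Open syllables: 3.

3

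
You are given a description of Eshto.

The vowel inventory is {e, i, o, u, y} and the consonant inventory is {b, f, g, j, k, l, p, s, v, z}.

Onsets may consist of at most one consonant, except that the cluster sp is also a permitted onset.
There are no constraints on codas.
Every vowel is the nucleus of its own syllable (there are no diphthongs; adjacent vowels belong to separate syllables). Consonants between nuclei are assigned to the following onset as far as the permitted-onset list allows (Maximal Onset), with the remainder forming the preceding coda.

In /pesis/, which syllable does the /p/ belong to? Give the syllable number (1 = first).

1

The vowels are e, i — 2 nuclei, so 2 syllables.
σ1/σ2 boundary: /s/ is a single consonant, so it becomes the next onset.
So the parse is pe.sis.
The /p/ is in the onset of syllable 1 (/pe/).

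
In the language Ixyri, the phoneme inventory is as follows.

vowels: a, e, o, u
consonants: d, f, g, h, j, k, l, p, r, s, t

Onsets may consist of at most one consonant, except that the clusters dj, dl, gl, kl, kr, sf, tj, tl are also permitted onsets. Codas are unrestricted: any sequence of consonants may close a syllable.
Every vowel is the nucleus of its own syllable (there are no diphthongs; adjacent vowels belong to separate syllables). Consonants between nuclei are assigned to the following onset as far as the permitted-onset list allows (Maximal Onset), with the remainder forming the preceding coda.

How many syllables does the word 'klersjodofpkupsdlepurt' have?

Vowels present: e, o, o, u, e, u; each is a nucleus, giving 6 syllables.

6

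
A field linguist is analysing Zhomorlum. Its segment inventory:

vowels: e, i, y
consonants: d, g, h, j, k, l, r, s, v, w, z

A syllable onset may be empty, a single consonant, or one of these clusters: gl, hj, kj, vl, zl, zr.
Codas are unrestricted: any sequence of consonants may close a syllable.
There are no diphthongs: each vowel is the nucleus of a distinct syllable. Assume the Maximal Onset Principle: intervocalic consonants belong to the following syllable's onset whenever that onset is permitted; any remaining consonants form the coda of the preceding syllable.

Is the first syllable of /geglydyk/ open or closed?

The vowels are e, y, y — 3 nuclei, so 3 syllables.
Between /e/ (V1) and /y/ (V2): /gl/ — entire cluster is a permitted onset → onset /gl/, coda ∅.
Between /y/ (V2) and /y/ (V3): /d/ → onset of the next syllable (single consonants are always licit onsets).
Putting it together: ge.gly.dyk.
Syllable 1 is /ge/; it ends in its nucleus with no coda, so it is open.

open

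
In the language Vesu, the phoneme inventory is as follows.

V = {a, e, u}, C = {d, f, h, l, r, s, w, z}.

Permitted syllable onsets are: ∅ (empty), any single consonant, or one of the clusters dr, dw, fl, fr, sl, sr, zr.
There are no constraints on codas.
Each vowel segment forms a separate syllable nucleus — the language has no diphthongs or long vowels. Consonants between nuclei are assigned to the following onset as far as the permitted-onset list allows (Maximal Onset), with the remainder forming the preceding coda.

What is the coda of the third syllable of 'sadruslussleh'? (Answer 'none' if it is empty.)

s

The vowels are a, u, u, e — 4 nuclei, so 4 syllables.
σ1/σ2 boundary: cluster /dr/ — /dr/ is itself a permitted onset, so the whole cluster goes right; preceding coda = ∅.
σ2/σ3 boundary: /sl/ — entire cluster is a permitted onset → onset /sl/, coda ∅.
σ3/σ4 boundary: cluster /ssl/ — the longest permitted-onset suffix is /sl/; onset = /sl/, preceding coda = /s/.
Result: sa.dru.slus.sleh.
Syllable 3 is /slus/: onset /sl/, nucleus /u/, coda /s/.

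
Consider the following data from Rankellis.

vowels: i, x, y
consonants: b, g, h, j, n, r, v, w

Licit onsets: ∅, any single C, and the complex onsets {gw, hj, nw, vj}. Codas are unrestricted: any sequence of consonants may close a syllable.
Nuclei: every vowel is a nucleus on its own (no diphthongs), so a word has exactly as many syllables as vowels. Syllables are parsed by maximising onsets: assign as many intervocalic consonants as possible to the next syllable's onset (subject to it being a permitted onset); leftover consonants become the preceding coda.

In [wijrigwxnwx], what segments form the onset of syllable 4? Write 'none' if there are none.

The vowels are i, i, x, x — 4 nuclei, so 4 syllables.
Between /i/ (V1) and /i/ (V2): /jr/; trying suffixes from longest down, /r/ is the first permitted one, so coda /j/ | onset /r/.
Between /i/ (V2) and /x/ (V3): cluster /gw/ — /gw/ is itself a permitted onset, so the whole cluster goes right; preceding coda = ∅.
Between /x/ (V3) and /x/ (V4): /nw/ — entire cluster is a permitted onset → onset /nw/, coda ∅.
Putting it together: wij.ri.gwx.nwx.
Syllable 4 is /nwx/: onset /nw/, nucleus /x/, coda ∅.

nw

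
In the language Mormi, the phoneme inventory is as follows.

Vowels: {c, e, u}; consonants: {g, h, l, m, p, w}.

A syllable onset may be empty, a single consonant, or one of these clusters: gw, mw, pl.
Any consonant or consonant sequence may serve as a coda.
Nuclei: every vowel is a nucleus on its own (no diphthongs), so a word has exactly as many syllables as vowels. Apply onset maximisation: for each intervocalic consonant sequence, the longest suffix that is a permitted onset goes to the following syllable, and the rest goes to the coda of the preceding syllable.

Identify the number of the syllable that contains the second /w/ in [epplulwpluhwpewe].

3

Nuclei (vowels): e, u, u, e, e → 5 syllables.
σ1/σ2 boundary: /ppl/; trying suffixes from longest down, /pl/ is the first permitted one, so coda /p/ | onset /pl/.
σ2/σ3 boundary: /lwpl/ splits as /lw/ + /pl/ (/pl/ is the longest suffix that is a licit onset).
σ3/σ4 boundary: /hwp/ — longest licit onset from the right is /p/, leaving /hw/ as coda.
σ4/σ5 boundary: just /w/ — single C goes to the following onset.
Syllabification: ep.plulw.pluhw.pe.we.
The second /w/ is in the coda of syllable 3 (/pluhw/).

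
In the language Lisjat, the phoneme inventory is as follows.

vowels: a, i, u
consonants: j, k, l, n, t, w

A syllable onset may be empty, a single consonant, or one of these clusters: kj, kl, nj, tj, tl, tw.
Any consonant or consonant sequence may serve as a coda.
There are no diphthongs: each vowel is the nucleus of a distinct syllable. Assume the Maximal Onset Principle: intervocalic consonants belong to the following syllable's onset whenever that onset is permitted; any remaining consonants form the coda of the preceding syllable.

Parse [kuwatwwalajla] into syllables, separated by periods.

Vowels present: u, a, a, a, a; each is a nucleus, giving 5 syllables.
σ1/σ2 boundary: /w/ is a single consonant, so it becomes the next onset.
σ2/σ3 boundary: /tww/ splits as /tw/ + /w/ (/w/ is the longest suffix that is a licit onset).
σ3/σ4 boundary: /l/ → onset of the next syllable (single consonants are always licit onsets).
σ4/σ5 boundary: cluster /jl/ — the longest permitted-onset suffix is /l/; onset = /l/, preceding coda = /j/.

ku.watw.wa.laj.la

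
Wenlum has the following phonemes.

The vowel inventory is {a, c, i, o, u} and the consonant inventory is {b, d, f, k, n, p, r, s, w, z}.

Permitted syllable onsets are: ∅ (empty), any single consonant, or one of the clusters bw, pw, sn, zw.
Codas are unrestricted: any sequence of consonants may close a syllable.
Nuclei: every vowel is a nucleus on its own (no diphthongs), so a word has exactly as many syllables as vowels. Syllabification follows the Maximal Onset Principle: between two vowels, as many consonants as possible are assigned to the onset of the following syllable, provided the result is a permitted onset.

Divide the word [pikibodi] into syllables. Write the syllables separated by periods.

The vowels are i, i, o, i — 4 nuclei, so 4 syllables.
/i…i/ gap (V1→V2): /k/ → onset of the next syllable (single consonants are always licit onsets).
/i…o/ gap (V2→V3): /b/ is a single consonant, so it becomes the next onset.
/o…i/ gap (V3→V4): /d/ is a single consonant, so it becomes the next onset.

pi.ki.bo.di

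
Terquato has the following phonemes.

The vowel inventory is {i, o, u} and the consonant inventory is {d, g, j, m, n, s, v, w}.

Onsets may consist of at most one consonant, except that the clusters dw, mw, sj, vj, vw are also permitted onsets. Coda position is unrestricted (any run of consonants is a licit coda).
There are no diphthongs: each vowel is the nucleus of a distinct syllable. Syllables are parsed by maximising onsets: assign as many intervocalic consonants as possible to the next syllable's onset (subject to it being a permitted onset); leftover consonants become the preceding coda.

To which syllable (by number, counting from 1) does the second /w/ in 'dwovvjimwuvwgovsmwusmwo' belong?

The vowels are o, i, u, o, u, o — 6 nuclei, so 6 syllables.
Between /o/ (V1) and /i/ (V2): /vvj/ — longest licit onset from the right is /vj/, leaving /v/ as coda.
Between /i/ (V2) and /u/ (V3): cluster /mw/ — /mw/ is itself a permitted onset, so the whole cluster goes right; preceding coda = ∅.
Between /u/ (V3) and /o/ (V4): /vwg/ — longest licit onset from the right is /g/, leaving /vw/ as coda.
Between /o/ (V4) and /u/ (V5): /vsmw/ — longest licit onset from the right is /mw/, leaving /vs/ as coda.
Between /u/ (V5) and /o/ (V6): /smw/; trying suffixes from longest down, /mw/ is the first permitted one, so coda /s/ | onset /mw/.
Syllabification: dwov.vji.mwuvw.govs.mwus.mwo.
The second /w/ is in the onset of syllable 3 (/mwuvw/).

3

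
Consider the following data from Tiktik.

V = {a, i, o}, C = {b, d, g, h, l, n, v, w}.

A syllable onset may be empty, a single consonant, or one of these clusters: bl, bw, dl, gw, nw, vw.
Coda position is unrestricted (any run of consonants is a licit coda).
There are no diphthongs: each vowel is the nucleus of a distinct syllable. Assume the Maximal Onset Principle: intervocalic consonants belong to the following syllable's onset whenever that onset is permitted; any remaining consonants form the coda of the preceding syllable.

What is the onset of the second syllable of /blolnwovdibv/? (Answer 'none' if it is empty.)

The vowels are o, o, i — 3 nuclei, so 3 syllables.
Between /o/ (V1) and /o/ (V2): cluster /lnw/ — the longest permitted-onset suffix is /nw/; onset = /nw/, preceding coda = /l/.
Between /o/ (V2) and /i/ (V3): /vd/; trying suffixes from longest down, /d/ is the first permitted one, so coda /v/ | onset /d/.
Syllabification: blol.nwov.dibv.
Syllable 2 is /nwov/: onset /nw/, nucleus /o/, coda /v/.

nw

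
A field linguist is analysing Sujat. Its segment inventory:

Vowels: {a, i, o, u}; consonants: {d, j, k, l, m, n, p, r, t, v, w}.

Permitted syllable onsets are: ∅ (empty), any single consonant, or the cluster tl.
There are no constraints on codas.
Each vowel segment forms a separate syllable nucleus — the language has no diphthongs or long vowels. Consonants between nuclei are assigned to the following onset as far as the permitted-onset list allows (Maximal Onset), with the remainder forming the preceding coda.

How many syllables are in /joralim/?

Nuclei (vowels): o, a, i → 3 syllables.

3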